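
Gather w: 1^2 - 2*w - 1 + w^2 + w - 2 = w^2 - w - 2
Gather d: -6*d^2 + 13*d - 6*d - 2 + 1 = -6*d^2 + 7*d - 1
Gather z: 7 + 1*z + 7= z + 14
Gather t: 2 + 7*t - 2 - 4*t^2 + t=-4*t^2 + 8*t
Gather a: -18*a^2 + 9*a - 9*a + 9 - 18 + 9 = -18*a^2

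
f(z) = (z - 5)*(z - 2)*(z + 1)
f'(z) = (z - 5)*(z - 2) + (z - 5)*(z + 1) + (z - 2)*(z + 1) = 3*z^2 - 12*z + 3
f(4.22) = -9.04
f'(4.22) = 5.79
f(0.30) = 10.39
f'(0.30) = -0.33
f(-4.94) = -271.80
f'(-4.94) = 135.49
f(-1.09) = -1.69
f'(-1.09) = 19.64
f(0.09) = 10.22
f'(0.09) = 1.94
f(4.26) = -8.80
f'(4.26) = 6.32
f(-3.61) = -126.07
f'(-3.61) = 85.42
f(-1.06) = -1.11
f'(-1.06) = 19.09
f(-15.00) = -4760.00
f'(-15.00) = 858.00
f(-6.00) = -440.00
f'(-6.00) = 183.00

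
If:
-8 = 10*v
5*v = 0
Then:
No Solution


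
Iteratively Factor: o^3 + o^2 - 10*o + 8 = (o - 1)*(o^2 + 2*o - 8) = (o - 1)*(o + 4)*(o - 2)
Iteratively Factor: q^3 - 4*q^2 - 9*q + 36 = (q - 3)*(q^2 - q - 12) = (q - 4)*(q - 3)*(q + 3)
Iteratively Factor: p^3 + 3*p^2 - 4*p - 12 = (p + 2)*(p^2 + p - 6) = (p + 2)*(p + 3)*(p - 2)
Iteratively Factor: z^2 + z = (z + 1)*(z)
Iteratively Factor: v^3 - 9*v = (v - 3)*(v^2 + 3*v) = v*(v - 3)*(v + 3)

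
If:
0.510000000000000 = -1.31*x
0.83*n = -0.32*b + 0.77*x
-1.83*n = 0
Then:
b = -0.94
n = 0.00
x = -0.39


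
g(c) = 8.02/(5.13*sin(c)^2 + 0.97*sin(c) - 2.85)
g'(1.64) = 0.60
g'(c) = 8.02*(-10.26*sin(c)*cos(c) - 0.97*cos(c))/(5.13*sin(c)^2 + 0.97*sin(c) - 2.85)^2 = -(82.2852*sin(c) + 7.7794)*cos(c)/(5.13*sin(c)^2 + 0.97*sin(c) - 2.85)^2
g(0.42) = -5.01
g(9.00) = -5.08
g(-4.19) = 4.35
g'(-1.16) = 82.41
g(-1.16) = 14.01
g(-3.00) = -2.78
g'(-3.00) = -0.46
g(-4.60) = 2.52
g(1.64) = 2.49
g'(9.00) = 15.24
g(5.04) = 9.66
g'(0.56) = -55.41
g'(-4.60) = 0.99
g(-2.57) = -4.28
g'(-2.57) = -8.80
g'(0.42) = -14.71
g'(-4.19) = 11.61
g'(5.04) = 32.72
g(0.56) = -9.04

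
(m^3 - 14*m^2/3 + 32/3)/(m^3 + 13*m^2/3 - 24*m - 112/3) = (m - 2)/(m + 7)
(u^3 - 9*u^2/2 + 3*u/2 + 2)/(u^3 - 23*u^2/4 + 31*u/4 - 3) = 2*(2*u + 1)/(4*u - 3)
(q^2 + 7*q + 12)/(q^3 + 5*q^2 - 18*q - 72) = (q + 4)/(q^2 + 2*q - 24)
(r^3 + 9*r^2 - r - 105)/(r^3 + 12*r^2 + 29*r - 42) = (r^2 + 2*r - 15)/(r^2 + 5*r - 6)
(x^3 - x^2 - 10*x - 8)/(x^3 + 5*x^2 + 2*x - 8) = (x^2 - 3*x - 4)/(x^2 + 3*x - 4)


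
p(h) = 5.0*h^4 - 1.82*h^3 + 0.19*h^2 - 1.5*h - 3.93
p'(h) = 20.0*h^3 - 5.46*h^2 + 0.38*h - 1.5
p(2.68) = 216.32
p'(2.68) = 345.28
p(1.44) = 10.37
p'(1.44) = 47.45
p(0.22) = -4.26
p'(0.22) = -1.47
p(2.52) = 166.01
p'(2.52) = 284.84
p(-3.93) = 1308.10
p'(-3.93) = -1301.29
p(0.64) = -4.45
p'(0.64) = 1.75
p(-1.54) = 33.60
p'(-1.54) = -88.08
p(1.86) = 42.07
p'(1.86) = 109.01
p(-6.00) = 6885.03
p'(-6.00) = -4520.34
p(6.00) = 6080.79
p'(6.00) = 4124.22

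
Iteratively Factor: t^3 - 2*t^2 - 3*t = (t + 1)*(t^2 - 3*t) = t*(t + 1)*(t - 3)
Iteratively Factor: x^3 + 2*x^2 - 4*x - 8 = (x + 2)*(x^2 - 4) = (x + 2)^2*(x - 2)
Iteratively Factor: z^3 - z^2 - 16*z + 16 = (z - 4)*(z^2 + 3*z - 4) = (z - 4)*(z - 1)*(z + 4)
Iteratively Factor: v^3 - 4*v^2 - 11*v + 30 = (v - 5)*(v^2 + v - 6) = (v - 5)*(v - 2)*(v + 3)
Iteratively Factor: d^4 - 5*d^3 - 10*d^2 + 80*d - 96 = (d - 4)*(d^3 - d^2 - 14*d + 24) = (d - 4)*(d - 3)*(d^2 + 2*d - 8) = (d - 4)*(d - 3)*(d - 2)*(d + 4)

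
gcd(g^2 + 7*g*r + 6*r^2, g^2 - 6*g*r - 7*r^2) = g + r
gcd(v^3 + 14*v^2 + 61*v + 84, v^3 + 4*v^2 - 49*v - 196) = v^2 + 11*v + 28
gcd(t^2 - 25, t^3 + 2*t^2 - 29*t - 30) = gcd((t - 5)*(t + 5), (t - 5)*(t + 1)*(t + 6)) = t - 5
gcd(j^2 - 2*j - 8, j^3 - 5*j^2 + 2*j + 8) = j - 4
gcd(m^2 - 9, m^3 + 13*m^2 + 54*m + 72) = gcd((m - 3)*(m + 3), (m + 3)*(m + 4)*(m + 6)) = m + 3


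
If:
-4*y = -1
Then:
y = 1/4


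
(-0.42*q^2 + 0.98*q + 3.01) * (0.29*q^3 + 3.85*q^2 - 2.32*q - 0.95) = -0.1218*q^5 - 1.3328*q^4 + 5.6203*q^3 + 9.7139*q^2 - 7.9142*q - 2.8595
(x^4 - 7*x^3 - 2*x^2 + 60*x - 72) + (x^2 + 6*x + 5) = x^4 - 7*x^3 - x^2 + 66*x - 67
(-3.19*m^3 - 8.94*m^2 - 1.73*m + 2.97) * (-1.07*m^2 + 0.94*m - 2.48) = 3.4133*m^5 + 6.5672*m^4 + 1.3587*m^3 + 17.3671*m^2 + 7.0822*m - 7.3656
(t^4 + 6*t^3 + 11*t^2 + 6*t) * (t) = t^5 + 6*t^4 + 11*t^3 + 6*t^2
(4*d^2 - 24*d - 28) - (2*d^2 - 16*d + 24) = 2*d^2 - 8*d - 52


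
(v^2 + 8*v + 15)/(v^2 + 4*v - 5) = (v + 3)/(v - 1)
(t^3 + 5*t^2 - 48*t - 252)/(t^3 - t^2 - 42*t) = (t + 6)/t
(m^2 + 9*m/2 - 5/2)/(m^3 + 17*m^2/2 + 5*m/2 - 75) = (2*m - 1)/(2*m^2 + 7*m - 30)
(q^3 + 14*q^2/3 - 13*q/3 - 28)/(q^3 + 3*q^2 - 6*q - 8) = (q^2 + 2*q/3 - 7)/(q^2 - q - 2)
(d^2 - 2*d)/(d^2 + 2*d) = (d - 2)/(d + 2)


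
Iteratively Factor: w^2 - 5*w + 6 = (w - 3)*(w - 2)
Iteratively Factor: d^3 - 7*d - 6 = (d - 3)*(d^2 + 3*d + 2) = (d - 3)*(d + 1)*(d + 2)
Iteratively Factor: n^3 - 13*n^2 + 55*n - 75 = (n - 5)*(n^2 - 8*n + 15) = (n - 5)*(n - 3)*(n - 5)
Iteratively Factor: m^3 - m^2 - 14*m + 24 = (m - 3)*(m^2 + 2*m - 8) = (m - 3)*(m + 4)*(m - 2)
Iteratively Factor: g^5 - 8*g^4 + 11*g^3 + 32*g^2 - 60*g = (g - 3)*(g^4 - 5*g^3 - 4*g^2 + 20*g) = (g - 3)*(g - 2)*(g^3 - 3*g^2 - 10*g) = (g - 5)*(g - 3)*(g - 2)*(g^2 + 2*g) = (g - 5)*(g - 3)*(g - 2)*(g + 2)*(g)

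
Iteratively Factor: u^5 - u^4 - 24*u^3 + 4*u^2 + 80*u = (u - 5)*(u^4 + 4*u^3 - 4*u^2 - 16*u) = u*(u - 5)*(u^3 + 4*u^2 - 4*u - 16) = u*(u - 5)*(u + 2)*(u^2 + 2*u - 8) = u*(u - 5)*(u - 2)*(u + 2)*(u + 4)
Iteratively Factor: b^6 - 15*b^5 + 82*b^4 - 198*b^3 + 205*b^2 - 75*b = (b - 3)*(b^5 - 12*b^4 + 46*b^3 - 60*b^2 + 25*b) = (b - 5)*(b - 3)*(b^4 - 7*b^3 + 11*b^2 - 5*b) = b*(b - 5)*(b - 3)*(b^3 - 7*b^2 + 11*b - 5) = b*(b - 5)*(b - 3)*(b - 1)*(b^2 - 6*b + 5) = b*(b - 5)^2*(b - 3)*(b - 1)*(b - 1)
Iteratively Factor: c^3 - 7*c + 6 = (c + 3)*(c^2 - 3*c + 2) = (c - 1)*(c + 3)*(c - 2)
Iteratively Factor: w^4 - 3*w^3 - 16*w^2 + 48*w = (w + 4)*(w^3 - 7*w^2 + 12*w) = (w - 4)*(w + 4)*(w^2 - 3*w) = (w - 4)*(w - 3)*(w + 4)*(w)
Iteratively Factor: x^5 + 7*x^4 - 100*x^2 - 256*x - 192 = (x + 4)*(x^4 + 3*x^3 - 12*x^2 - 52*x - 48) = (x + 3)*(x + 4)*(x^3 - 12*x - 16) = (x + 2)*(x + 3)*(x + 4)*(x^2 - 2*x - 8) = (x + 2)^2*(x + 3)*(x + 4)*(x - 4)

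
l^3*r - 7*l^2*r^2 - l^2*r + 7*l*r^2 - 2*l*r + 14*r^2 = (l - 2)*(l - 7*r)*(l*r + r)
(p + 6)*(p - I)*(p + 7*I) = p^3 + 6*p^2 + 6*I*p^2 + 7*p + 36*I*p + 42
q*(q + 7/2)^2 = q^3 + 7*q^2 + 49*q/4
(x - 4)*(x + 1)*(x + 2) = x^3 - x^2 - 10*x - 8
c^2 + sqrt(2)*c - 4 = (c - sqrt(2))*(c + 2*sqrt(2))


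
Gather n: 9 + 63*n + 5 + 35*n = 98*n + 14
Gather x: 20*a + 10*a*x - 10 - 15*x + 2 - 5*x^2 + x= 20*a - 5*x^2 + x*(10*a - 14) - 8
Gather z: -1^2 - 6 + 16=9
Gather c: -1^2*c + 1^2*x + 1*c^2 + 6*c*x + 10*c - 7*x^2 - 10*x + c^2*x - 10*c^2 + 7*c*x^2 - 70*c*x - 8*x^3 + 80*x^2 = c^2*(x - 9) + c*(7*x^2 - 64*x + 9) - 8*x^3 + 73*x^2 - 9*x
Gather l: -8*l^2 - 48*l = -8*l^2 - 48*l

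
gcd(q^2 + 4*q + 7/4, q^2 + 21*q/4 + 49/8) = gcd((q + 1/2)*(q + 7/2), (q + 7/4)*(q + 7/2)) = q + 7/2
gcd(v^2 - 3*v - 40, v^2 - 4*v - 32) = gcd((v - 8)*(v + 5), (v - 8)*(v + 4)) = v - 8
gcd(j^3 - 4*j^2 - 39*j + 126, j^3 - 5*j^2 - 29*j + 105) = j^2 - 10*j + 21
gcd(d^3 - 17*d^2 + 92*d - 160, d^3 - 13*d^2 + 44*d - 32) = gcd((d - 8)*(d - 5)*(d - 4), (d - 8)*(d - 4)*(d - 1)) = d^2 - 12*d + 32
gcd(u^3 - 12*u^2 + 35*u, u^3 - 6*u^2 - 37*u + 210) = u^2 - 12*u + 35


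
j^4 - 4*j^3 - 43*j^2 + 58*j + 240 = (j - 8)*(j - 3)*(j + 2)*(j + 5)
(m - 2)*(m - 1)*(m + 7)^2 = m^4 + 11*m^3 + 9*m^2 - 119*m + 98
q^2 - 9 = (q - 3)*(q + 3)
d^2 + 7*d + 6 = (d + 1)*(d + 6)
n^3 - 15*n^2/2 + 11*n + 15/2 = (n - 5)*(n - 3)*(n + 1/2)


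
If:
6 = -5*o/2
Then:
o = -12/5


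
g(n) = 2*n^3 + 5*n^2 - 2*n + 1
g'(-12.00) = 742.00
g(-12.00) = -2711.00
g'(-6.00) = 154.00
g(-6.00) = -239.00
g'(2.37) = 55.40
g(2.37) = 50.97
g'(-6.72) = 201.75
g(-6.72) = -366.70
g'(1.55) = 27.92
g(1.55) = 17.36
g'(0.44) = 3.56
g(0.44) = 1.26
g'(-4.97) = 96.51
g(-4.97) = -111.08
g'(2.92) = 78.36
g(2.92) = 87.59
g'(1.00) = 14.00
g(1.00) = 6.00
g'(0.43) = 3.41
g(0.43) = 1.22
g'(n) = 6*n^2 + 10*n - 2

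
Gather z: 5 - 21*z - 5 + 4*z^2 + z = 4*z^2 - 20*z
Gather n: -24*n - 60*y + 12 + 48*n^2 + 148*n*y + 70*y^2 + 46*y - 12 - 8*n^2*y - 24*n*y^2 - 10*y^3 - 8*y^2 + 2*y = n^2*(48 - 8*y) + n*(-24*y^2 + 148*y - 24) - 10*y^3 + 62*y^2 - 12*y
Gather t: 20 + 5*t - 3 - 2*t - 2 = 3*t + 15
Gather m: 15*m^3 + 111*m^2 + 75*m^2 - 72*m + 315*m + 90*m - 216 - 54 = 15*m^3 + 186*m^2 + 333*m - 270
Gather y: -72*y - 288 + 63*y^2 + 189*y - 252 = 63*y^2 + 117*y - 540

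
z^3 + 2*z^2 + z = z*(z + 1)^2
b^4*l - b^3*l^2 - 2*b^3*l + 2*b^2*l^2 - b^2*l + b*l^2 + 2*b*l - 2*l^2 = (b - 2)*(b - 1)*(b - l)*(b*l + l)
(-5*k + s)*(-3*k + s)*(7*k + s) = 105*k^3 - 41*k^2*s - k*s^2 + s^3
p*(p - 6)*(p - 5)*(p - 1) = p^4 - 12*p^3 + 41*p^2 - 30*p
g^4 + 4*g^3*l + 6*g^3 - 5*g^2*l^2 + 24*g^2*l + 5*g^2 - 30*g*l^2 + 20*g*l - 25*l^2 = (g + 1)*(g + 5)*(g - l)*(g + 5*l)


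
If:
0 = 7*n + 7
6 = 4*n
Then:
No Solution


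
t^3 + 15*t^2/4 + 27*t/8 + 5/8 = (t + 1/4)*(t + 1)*(t + 5/2)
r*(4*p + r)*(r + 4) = 4*p*r^2 + 16*p*r + r^3 + 4*r^2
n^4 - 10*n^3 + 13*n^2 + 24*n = n*(n - 8)*(n - 3)*(n + 1)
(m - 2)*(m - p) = m^2 - m*p - 2*m + 2*p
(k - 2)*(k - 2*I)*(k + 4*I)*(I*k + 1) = I*k^4 - k^3 - 2*I*k^3 + 2*k^2 + 10*I*k^2 + 8*k - 20*I*k - 16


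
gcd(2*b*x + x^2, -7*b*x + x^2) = x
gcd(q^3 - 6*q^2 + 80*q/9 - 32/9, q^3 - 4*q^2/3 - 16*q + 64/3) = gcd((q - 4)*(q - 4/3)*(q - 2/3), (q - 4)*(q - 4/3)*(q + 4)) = q^2 - 16*q/3 + 16/3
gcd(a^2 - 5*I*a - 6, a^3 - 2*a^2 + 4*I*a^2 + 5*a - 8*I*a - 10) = 1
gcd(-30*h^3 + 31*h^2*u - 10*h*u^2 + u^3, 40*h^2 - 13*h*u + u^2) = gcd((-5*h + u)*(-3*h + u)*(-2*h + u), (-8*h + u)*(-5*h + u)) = -5*h + u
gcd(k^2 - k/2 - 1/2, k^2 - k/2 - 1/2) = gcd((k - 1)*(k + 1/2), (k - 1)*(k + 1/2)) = k^2 - k/2 - 1/2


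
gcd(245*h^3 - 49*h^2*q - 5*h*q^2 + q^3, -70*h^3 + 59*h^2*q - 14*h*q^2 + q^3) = 35*h^2 - 12*h*q + q^2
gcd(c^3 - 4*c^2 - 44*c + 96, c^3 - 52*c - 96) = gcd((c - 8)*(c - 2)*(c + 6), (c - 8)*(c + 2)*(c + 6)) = c^2 - 2*c - 48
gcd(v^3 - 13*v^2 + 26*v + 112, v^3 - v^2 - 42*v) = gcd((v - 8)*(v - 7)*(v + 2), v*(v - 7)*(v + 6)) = v - 7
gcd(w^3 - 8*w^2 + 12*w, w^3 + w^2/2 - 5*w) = w^2 - 2*w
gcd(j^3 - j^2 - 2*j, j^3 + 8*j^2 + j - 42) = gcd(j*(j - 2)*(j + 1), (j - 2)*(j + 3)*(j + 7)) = j - 2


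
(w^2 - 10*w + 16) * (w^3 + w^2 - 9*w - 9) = w^5 - 9*w^4 - 3*w^3 + 97*w^2 - 54*w - 144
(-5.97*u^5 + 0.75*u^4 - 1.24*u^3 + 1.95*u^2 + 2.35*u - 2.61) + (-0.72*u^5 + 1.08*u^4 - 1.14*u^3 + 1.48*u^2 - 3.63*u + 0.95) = -6.69*u^5 + 1.83*u^4 - 2.38*u^3 + 3.43*u^2 - 1.28*u - 1.66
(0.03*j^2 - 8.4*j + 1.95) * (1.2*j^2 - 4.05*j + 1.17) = 0.036*j^4 - 10.2015*j^3 + 36.3951*j^2 - 17.7255*j + 2.2815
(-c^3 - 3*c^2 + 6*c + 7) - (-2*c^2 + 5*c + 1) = -c^3 - c^2 + c + 6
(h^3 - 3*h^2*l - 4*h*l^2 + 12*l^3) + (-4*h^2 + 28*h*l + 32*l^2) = h^3 - 3*h^2*l - 4*h^2 - 4*h*l^2 + 28*h*l + 12*l^3 + 32*l^2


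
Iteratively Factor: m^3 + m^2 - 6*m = (m)*(m^2 + m - 6) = m*(m - 2)*(m + 3)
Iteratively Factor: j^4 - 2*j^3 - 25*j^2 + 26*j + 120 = (j + 4)*(j^3 - 6*j^2 - j + 30) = (j + 2)*(j + 4)*(j^2 - 8*j + 15) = (j - 5)*(j + 2)*(j + 4)*(j - 3)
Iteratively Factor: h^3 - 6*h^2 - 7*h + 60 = (h + 3)*(h^2 - 9*h + 20) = (h - 5)*(h + 3)*(h - 4)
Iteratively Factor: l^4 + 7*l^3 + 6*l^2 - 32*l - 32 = (l - 2)*(l^3 + 9*l^2 + 24*l + 16) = (l - 2)*(l + 4)*(l^2 + 5*l + 4) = (l - 2)*(l + 1)*(l + 4)*(l + 4)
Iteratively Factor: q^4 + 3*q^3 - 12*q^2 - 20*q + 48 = (q + 4)*(q^3 - q^2 - 8*q + 12) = (q + 3)*(q + 4)*(q^2 - 4*q + 4) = (q - 2)*(q + 3)*(q + 4)*(q - 2)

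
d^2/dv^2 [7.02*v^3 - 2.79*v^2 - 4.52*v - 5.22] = 42.12*v - 5.58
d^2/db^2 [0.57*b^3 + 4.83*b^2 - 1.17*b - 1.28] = 3.42*b + 9.66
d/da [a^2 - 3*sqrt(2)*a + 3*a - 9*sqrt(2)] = 2*a - 3*sqrt(2) + 3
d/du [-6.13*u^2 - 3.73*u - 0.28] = -12.26*u - 3.73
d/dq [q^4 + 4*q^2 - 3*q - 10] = 4*q^3 + 8*q - 3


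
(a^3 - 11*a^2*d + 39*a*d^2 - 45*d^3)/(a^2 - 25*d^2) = (a^2 - 6*a*d + 9*d^2)/(a + 5*d)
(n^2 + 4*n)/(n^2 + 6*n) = (n + 4)/(n + 6)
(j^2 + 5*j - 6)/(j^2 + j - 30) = (j - 1)/(j - 5)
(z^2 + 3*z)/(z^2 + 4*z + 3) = z/(z + 1)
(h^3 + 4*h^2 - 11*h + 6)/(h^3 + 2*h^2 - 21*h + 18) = (h - 1)/(h - 3)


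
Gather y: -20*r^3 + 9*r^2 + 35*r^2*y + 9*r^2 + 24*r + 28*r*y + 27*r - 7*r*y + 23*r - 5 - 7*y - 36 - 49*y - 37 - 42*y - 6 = -20*r^3 + 18*r^2 + 74*r + y*(35*r^2 + 21*r - 98) - 84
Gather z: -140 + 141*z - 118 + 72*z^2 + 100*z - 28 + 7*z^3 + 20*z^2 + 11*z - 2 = 7*z^3 + 92*z^2 + 252*z - 288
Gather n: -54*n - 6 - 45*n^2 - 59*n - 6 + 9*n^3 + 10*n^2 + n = 9*n^3 - 35*n^2 - 112*n - 12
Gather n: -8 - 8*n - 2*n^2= -2*n^2 - 8*n - 8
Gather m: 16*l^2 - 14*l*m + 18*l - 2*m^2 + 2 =16*l^2 - 14*l*m + 18*l - 2*m^2 + 2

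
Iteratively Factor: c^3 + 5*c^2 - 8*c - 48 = (c + 4)*(c^2 + c - 12) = (c + 4)^2*(c - 3)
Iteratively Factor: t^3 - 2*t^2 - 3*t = (t + 1)*(t^2 - 3*t) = (t - 3)*(t + 1)*(t)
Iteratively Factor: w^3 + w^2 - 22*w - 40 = (w + 4)*(w^2 - 3*w - 10) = (w - 5)*(w + 4)*(w + 2)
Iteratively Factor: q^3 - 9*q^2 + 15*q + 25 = (q - 5)*(q^2 - 4*q - 5) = (q - 5)^2*(q + 1)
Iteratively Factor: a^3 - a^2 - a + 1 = (a - 1)*(a^2 - 1) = (a - 1)*(a + 1)*(a - 1)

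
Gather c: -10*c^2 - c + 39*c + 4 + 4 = -10*c^2 + 38*c + 8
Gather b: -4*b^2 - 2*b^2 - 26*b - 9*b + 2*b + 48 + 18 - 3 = -6*b^2 - 33*b + 63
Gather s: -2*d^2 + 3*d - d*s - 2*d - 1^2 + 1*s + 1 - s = -2*d^2 - d*s + d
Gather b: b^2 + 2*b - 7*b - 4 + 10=b^2 - 5*b + 6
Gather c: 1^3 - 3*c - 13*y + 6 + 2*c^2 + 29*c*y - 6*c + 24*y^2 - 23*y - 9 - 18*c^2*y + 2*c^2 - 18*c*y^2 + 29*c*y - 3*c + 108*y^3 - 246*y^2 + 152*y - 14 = c^2*(4 - 18*y) + c*(-18*y^2 + 58*y - 12) + 108*y^3 - 222*y^2 + 116*y - 16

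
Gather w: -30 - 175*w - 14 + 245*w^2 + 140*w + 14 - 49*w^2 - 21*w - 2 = 196*w^2 - 56*w - 32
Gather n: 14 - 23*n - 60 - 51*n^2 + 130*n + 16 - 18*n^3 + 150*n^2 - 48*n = -18*n^3 + 99*n^2 + 59*n - 30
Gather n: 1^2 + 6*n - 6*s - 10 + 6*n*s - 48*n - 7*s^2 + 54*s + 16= n*(6*s - 42) - 7*s^2 + 48*s + 7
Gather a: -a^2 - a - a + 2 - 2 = -a^2 - 2*a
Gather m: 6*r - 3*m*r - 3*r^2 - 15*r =-3*m*r - 3*r^2 - 9*r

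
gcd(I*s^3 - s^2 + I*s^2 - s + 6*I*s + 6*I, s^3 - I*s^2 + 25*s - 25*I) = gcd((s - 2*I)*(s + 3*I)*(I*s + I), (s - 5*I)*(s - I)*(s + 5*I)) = 1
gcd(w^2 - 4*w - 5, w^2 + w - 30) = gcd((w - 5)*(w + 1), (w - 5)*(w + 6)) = w - 5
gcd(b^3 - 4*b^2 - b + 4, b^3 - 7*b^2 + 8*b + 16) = b^2 - 3*b - 4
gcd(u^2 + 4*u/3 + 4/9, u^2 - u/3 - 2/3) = u + 2/3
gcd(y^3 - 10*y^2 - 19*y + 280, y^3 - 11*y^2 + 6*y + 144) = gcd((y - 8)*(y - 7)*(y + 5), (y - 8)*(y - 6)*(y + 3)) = y - 8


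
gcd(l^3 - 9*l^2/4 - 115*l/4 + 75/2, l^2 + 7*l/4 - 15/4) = l - 5/4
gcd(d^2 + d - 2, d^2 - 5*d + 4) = d - 1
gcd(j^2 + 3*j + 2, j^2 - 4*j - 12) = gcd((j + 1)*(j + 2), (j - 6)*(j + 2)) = j + 2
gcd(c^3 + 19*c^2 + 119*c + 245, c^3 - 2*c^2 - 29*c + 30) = c + 5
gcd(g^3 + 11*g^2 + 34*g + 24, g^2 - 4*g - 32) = g + 4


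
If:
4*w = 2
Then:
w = 1/2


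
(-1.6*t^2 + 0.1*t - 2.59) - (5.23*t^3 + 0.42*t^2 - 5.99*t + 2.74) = -5.23*t^3 - 2.02*t^2 + 6.09*t - 5.33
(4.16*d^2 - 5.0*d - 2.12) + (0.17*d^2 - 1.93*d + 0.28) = 4.33*d^2 - 6.93*d - 1.84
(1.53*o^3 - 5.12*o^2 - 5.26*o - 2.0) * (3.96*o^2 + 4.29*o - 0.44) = 6.0588*o^5 - 13.7115*o^4 - 43.4676*o^3 - 28.2326*o^2 - 6.2656*o + 0.88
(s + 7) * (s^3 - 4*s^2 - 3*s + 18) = s^4 + 3*s^3 - 31*s^2 - 3*s + 126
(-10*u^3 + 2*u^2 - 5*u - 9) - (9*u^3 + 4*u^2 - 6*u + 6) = -19*u^3 - 2*u^2 + u - 15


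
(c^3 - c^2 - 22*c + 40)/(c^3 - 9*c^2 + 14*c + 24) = (c^2 + 3*c - 10)/(c^2 - 5*c - 6)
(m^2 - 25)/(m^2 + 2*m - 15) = (m - 5)/(m - 3)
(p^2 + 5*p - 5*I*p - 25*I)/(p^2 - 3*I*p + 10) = (p + 5)/(p + 2*I)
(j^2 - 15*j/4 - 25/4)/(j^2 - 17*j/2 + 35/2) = (4*j + 5)/(2*(2*j - 7))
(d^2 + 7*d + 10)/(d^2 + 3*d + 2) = (d + 5)/(d + 1)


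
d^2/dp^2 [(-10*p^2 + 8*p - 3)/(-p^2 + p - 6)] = 2*(2*p^3 - 171*p^2 + 135*p + 297)/(p^6 - 3*p^5 + 21*p^4 - 37*p^3 + 126*p^2 - 108*p + 216)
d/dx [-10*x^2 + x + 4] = 1 - 20*x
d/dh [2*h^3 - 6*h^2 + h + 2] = 6*h^2 - 12*h + 1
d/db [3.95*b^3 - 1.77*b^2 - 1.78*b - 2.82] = 11.85*b^2 - 3.54*b - 1.78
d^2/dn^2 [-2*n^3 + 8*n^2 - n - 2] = 16 - 12*n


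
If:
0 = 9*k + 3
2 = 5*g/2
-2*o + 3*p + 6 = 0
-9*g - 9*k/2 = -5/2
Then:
No Solution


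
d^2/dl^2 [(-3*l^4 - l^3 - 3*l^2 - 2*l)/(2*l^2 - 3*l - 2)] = 6*l*(-4*l^5 + 18*l^4 - 15*l^3 - 61*l^2 - 42*l - 12)/(8*l^6 - 36*l^5 + 30*l^4 + 45*l^3 - 30*l^2 - 36*l - 8)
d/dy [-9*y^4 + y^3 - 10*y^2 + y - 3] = -36*y^3 + 3*y^2 - 20*y + 1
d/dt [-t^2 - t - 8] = -2*t - 1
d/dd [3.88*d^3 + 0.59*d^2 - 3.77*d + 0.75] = 11.64*d^2 + 1.18*d - 3.77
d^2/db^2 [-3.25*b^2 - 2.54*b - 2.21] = -6.50000000000000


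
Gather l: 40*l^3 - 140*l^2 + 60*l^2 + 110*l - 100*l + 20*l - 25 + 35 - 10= 40*l^3 - 80*l^2 + 30*l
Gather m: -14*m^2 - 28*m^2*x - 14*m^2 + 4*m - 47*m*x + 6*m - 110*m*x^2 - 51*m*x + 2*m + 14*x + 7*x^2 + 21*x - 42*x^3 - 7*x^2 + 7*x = m^2*(-28*x - 28) + m*(-110*x^2 - 98*x + 12) - 42*x^3 + 42*x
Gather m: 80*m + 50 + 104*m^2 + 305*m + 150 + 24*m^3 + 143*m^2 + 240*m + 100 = 24*m^3 + 247*m^2 + 625*m + 300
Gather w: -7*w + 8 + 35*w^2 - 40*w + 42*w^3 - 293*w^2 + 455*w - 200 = 42*w^3 - 258*w^2 + 408*w - 192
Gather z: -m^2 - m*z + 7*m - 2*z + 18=-m^2 + 7*m + z*(-m - 2) + 18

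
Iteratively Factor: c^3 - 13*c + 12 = (c + 4)*(c^2 - 4*c + 3) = (c - 3)*(c + 4)*(c - 1)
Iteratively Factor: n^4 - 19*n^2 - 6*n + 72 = (n - 4)*(n^3 + 4*n^2 - 3*n - 18) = (n - 4)*(n + 3)*(n^2 + n - 6) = (n - 4)*(n + 3)^2*(n - 2)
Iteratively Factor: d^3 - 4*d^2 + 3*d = (d - 1)*(d^2 - 3*d) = d*(d - 1)*(d - 3)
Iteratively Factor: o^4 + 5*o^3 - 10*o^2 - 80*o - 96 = (o + 2)*(o^3 + 3*o^2 - 16*o - 48) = (o - 4)*(o + 2)*(o^2 + 7*o + 12) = (o - 4)*(o + 2)*(o + 4)*(o + 3)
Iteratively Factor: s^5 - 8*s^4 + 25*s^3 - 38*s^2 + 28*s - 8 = (s - 2)*(s^4 - 6*s^3 + 13*s^2 - 12*s + 4) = (s - 2)*(s - 1)*(s^3 - 5*s^2 + 8*s - 4) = (s - 2)*(s - 1)^2*(s^2 - 4*s + 4) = (s - 2)^2*(s - 1)^2*(s - 2)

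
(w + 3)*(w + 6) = w^2 + 9*w + 18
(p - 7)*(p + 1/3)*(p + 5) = p^3 - 5*p^2/3 - 107*p/3 - 35/3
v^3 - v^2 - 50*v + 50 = (v - 1)*(v - 5*sqrt(2))*(v + 5*sqrt(2))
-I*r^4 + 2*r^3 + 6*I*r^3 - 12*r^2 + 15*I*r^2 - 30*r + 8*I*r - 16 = (r - 8)*(r + 1)*(r + 2*I)*(-I*r - I)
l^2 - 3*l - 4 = (l - 4)*(l + 1)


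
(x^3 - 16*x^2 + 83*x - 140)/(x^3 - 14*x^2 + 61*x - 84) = (x - 5)/(x - 3)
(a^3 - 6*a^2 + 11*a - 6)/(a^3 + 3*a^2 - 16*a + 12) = (a - 3)/(a + 6)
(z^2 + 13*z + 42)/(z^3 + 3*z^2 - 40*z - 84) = (z + 6)/(z^2 - 4*z - 12)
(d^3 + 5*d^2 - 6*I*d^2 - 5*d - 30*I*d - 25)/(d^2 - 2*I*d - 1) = (d^2 + 5*d*(1 - I) - 25*I)/(d - I)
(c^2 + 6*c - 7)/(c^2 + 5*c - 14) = (c - 1)/(c - 2)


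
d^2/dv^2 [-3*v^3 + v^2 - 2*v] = 2 - 18*v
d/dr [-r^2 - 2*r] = -2*r - 2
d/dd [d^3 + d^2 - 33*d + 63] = 3*d^2 + 2*d - 33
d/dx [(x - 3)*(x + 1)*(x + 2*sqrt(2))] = 3*x^2 - 4*x + 4*sqrt(2)*x - 4*sqrt(2) - 3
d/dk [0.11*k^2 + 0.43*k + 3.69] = 0.22*k + 0.43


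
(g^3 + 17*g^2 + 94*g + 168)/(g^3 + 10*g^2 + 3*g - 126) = (g + 4)/(g - 3)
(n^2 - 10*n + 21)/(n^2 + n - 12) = (n - 7)/(n + 4)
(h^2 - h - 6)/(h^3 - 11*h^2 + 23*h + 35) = (h^2 - h - 6)/(h^3 - 11*h^2 + 23*h + 35)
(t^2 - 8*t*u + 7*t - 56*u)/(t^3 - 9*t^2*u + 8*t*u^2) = (t + 7)/(t*(t - u))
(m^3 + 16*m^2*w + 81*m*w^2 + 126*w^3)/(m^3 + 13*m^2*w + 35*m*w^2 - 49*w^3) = (-m^2 - 9*m*w - 18*w^2)/(-m^2 - 6*m*w + 7*w^2)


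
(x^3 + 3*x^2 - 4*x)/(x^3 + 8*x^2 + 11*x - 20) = x/(x + 5)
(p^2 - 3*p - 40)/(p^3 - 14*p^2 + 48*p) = (p + 5)/(p*(p - 6))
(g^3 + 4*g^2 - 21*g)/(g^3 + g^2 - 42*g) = (g - 3)/(g - 6)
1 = 1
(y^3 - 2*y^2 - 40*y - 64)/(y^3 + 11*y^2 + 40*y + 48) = (y^2 - 6*y - 16)/(y^2 + 7*y + 12)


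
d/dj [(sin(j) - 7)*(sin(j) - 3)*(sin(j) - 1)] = (3*sin(j)^2 - 22*sin(j) + 31)*cos(j)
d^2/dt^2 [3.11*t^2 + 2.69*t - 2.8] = 6.22000000000000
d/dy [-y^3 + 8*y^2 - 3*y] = -3*y^2 + 16*y - 3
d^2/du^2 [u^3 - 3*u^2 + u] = 6*u - 6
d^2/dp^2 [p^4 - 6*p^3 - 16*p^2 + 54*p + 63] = 12*p^2 - 36*p - 32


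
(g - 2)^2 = g^2 - 4*g + 4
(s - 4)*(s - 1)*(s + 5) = s^3 - 21*s + 20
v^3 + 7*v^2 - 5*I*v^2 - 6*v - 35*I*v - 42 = (v + 7)*(v - 3*I)*(v - 2*I)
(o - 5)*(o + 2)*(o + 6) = o^3 + 3*o^2 - 28*o - 60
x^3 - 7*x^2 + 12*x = x*(x - 4)*(x - 3)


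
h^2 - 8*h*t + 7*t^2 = (h - 7*t)*(h - t)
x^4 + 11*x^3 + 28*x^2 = x^2*(x + 4)*(x + 7)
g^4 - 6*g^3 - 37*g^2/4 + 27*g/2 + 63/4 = (g - 7)*(g - 3/2)*(g + 1)*(g + 3/2)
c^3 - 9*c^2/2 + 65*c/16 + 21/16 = (c - 3)*(c - 7/4)*(c + 1/4)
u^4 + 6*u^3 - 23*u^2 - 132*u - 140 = (u - 5)*(u + 2)^2*(u + 7)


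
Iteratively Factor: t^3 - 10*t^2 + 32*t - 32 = (t - 4)*(t^2 - 6*t + 8) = (t - 4)*(t - 2)*(t - 4)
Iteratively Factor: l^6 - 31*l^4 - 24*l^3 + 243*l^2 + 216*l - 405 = (l - 3)*(l^5 + 3*l^4 - 22*l^3 - 90*l^2 - 27*l + 135) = (l - 3)*(l + 3)*(l^4 - 22*l^2 - 24*l + 45) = (l - 3)*(l + 3)^2*(l^3 - 3*l^2 - 13*l + 15) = (l - 3)*(l + 3)^3*(l^2 - 6*l + 5) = (l - 5)*(l - 3)*(l + 3)^3*(l - 1)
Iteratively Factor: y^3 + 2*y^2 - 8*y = (y + 4)*(y^2 - 2*y) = (y - 2)*(y + 4)*(y)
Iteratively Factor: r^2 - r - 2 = (r + 1)*(r - 2)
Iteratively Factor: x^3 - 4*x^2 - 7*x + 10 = (x - 1)*(x^2 - 3*x - 10) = (x - 1)*(x + 2)*(x - 5)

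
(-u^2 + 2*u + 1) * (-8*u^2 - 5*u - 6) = 8*u^4 - 11*u^3 - 12*u^2 - 17*u - 6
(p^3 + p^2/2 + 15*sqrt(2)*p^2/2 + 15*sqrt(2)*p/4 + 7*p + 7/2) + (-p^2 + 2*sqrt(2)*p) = p^3 - p^2/2 + 15*sqrt(2)*p^2/2 + 7*p + 23*sqrt(2)*p/4 + 7/2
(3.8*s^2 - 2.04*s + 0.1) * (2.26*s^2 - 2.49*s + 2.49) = 8.588*s^4 - 14.0724*s^3 + 14.7676*s^2 - 5.3286*s + 0.249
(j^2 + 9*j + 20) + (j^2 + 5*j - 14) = 2*j^2 + 14*j + 6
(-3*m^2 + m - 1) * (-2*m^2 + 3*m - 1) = 6*m^4 - 11*m^3 + 8*m^2 - 4*m + 1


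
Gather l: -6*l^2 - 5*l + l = -6*l^2 - 4*l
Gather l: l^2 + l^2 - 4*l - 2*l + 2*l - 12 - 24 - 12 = 2*l^2 - 4*l - 48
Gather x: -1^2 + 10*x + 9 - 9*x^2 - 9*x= -9*x^2 + x + 8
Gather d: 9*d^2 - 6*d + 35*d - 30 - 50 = 9*d^2 + 29*d - 80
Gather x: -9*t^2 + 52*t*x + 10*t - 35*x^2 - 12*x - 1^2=-9*t^2 + 10*t - 35*x^2 + x*(52*t - 12) - 1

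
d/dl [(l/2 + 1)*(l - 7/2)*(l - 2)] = 3*l^2/2 - 7*l/2 - 2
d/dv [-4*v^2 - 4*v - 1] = -8*v - 4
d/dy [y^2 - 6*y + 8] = 2*y - 6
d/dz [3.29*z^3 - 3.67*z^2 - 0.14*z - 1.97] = 9.87*z^2 - 7.34*z - 0.14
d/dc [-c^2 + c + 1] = 1 - 2*c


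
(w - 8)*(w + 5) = w^2 - 3*w - 40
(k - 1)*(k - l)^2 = k^3 - 2*k^2*l - k^2 + k*l^2 + 2*k*l - l^2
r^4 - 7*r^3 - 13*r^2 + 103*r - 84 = (r - 7)*(r - 3)*(r - 1)*(r + 4)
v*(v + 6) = v^2 + 6*v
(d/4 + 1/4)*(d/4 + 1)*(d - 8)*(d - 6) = d^4/16 - 9*d^3/16 - 9*d^2/8 + 23*d/2 + 12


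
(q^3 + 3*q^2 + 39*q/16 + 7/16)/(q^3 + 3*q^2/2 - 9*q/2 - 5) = (16*q^2 + 32*q + 7)/(8*(2*q^2 + q - 10))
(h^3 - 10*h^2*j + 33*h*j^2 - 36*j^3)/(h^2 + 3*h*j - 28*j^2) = (h^2 - 6*h*j + 9*j^2)/(h + 7*j)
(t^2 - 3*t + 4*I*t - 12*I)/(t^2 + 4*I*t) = (t - 3)/t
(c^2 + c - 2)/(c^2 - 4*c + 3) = (c + 2)/(c - 3)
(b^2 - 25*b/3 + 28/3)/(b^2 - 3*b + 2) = (3*b^2 - 25*b + 28)/(3*(b^2 - 3*b + 2))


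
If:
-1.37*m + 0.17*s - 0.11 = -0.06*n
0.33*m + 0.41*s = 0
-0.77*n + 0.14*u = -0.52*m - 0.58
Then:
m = 0.00743982683608618*u - 0.0441961141810358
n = 0.186842480460734*u + 0.723400026786833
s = 0.0355724821457117 - 0.00598815330709376*u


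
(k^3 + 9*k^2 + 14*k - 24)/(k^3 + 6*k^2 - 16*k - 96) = (k - 1)/(k - 4)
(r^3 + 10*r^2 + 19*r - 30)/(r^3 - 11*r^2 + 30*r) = (r^3 + 10*r^2 + 19*r - 30)/(r*(r^2 - 11*r + 30))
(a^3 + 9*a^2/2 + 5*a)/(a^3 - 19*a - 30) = a*(2*a + 5)/(2*(a^2 - 2*a - 15))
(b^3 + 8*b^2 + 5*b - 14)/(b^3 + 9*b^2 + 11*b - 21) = (b + 2)/(b + 3)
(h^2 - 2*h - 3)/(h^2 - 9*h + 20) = (h^2 - 2*h - 3)/(h^2 - 9*h + 20)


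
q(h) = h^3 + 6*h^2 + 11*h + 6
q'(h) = 3*h^2 + 12*h + 11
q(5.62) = 434.83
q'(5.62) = 173.19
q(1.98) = 59.06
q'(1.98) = 46.52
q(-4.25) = -9.14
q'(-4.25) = 14.19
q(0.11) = 7.28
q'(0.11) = 12.36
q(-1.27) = -0.34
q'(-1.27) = 0.60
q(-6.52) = -87.83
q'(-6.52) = 60.29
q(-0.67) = 1.02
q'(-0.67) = 4.31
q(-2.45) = 0.36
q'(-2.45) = -0.39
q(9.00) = 1320.00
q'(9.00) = 362.00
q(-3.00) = 0.00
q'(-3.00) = 2.00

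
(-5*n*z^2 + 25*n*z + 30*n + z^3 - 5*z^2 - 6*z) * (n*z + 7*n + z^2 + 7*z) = -5*n^2*z^3 - 10*n^2*z^2 + 205*n^2*z + 210*n^2 - 4*n*z^4 - 8*n*z^3 + 164*n*z^2 + 168*n*z + z^5 + 2*z^4 - 41*z^3 - 42*z^2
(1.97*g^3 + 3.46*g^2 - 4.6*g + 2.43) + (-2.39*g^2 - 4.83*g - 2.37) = 1.97*g^3 + 1.07*g^2 - 9.43*g + 0.0600000000000001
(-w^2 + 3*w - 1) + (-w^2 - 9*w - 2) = -2*w^2 - 6*w - 3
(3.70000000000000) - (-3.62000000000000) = 7.32000000000000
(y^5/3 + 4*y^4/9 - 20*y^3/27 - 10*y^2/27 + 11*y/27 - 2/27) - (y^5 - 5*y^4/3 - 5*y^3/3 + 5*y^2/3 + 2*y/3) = -2*y^5/3 + 19*y^4/9 + 25*y^3/27 - 55*y^2/27 - 7*y/27 - 2/27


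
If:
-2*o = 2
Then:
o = -1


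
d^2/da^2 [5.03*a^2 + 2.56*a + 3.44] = 10.0600000000000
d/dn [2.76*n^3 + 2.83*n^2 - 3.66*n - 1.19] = 8.28*n^2 + 5.66*n - 3.66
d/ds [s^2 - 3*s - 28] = 2*s - 3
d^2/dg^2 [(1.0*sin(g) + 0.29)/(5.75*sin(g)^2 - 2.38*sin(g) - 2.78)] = (-33.0625*sin(g)^5 - 52.0375*sin(g)^4 - 17.87905*sin(g)^3 + 43.959874*sin(g)^2 + 66.288456*sin(g) - 0.676147999999999)/(190.109375*sin(g)^6 - 236.06625*sin(g)^5 - 178.03035*sin(g)^4 + 214.784528*sin(g)^3 + 86.073804*sin(g)^2 - 55.180776*sin(g) - 21.484952)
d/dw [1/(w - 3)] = -1/(w - 3)^2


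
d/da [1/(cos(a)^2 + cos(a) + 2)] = (2*cos(a) + 1)*sin(a)/(cos(a)^2 + cos(a) + 2)^2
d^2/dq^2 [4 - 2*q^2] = -4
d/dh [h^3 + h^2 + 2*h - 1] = 3*h^2 + 2*h + 2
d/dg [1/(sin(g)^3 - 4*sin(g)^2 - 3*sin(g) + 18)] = -(3*sin(g) + 1)*cos(g)/((sin(g) - 3)^3*(sin(g) + 2)^2)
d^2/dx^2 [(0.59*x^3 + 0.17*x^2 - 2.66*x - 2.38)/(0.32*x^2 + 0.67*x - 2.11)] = (-1.11022302462516e-16*x^5 - 6.66133814775094e-16*x^4 + 0.708774*x^3 - 5.778066*x^2 + 1.92261*x - 11.357886)/(0.032768*x^6 + 0.205824*x^5 - 0.217248*x^4 - 2.413541*x^3 + 1.432479*x^2 + 8.948721*x - 9.393931)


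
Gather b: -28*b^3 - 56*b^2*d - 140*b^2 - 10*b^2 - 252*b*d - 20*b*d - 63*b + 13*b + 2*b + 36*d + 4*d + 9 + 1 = -28*b^3 + b^2*(-56*d - 150) + b*(-272*d - 48) + 40*d + 10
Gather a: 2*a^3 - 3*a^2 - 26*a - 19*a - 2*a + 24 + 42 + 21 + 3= 2*a^3 - 3*a^2 - 47*a + 90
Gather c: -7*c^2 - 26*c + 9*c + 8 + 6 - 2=-7*c^2 - 17*c + 12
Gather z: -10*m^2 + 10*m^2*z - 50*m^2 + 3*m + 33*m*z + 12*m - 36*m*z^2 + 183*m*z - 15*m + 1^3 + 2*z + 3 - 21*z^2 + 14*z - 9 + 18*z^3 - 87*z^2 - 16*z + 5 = -60*m^2 + 18*z^3 + z^2*(-36*m - 108) + z*(10*m^2 + 216*m)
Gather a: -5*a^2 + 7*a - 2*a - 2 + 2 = -5*a^2 + 5*a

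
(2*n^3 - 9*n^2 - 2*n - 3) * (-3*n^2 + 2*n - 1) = -6*n^5 + 31*n^4 - 14*n^3 + 14*n^2 - 4*n + 3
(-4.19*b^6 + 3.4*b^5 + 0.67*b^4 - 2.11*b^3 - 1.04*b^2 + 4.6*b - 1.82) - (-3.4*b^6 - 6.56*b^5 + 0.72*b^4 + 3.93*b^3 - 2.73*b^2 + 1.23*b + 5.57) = -0.79*b^6 + 9.96*b^5 - 0.0499999999999999*b^4 - 6.04*b^3 + 1.69*b^2 + 3.37*b - 7.39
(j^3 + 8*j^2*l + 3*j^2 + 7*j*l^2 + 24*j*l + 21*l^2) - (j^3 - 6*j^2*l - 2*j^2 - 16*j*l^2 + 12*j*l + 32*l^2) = 14*j^2*l + 5*j^2 + 23*j*l^2 + 12*j*l - 11*l^2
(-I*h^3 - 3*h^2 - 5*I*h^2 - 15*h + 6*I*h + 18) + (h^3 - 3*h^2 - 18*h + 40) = h^3 - I*h^3 - 6*h^2 - 5*I*h^2 - 33*h + 6*I*h + 58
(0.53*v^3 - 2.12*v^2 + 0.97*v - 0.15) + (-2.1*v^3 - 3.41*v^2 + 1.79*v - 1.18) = -1.57*v^3 - 5.53*v^2 + 2.76*v - 1.33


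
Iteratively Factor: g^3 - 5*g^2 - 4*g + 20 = (g - 5)*(g^2 - 4) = (g - 5)*(g - 2)*(g + 2)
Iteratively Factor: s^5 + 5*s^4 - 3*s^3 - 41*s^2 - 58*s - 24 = (s - 3)*(s^4 + 8*s^3 + 21*s^2 + 22*s + 8) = (s - 3)*(s + 1)*(s^3 + 7*s^2 + 14*s + 8) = (s - 3)*(s + 1)*(s + 2)*(s^2 + 5*s + 4) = (s - 3)*(s + 1)^2*(s + 2)*(s + 4)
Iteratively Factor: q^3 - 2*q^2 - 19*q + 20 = (q - 5)*(q^2 + 3*q - 4) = (q - 5)*(q - 1)*(q + 4)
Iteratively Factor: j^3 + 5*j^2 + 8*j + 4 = (j + 2)*(j^2 + 3*j + 2) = (j + 2)^2*(j + 1)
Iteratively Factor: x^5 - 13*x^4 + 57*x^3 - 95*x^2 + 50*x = (x - 1)*(x^4 - 12*x^3 + 45*x^2 - 50*x) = (x - 5)*(x - 1)*(x^3 - 7*x^2 + 10*x) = (x - 5)*(x - 2)*(x - 1)*(x^2 - 5*x) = x*(x - 5)*(x - 2)*(x - 1)*(x - 5)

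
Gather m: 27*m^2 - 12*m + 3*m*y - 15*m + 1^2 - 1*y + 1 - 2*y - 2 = 27*m^2 + m*(3*y - 27) - 3*y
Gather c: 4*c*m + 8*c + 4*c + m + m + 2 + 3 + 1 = c*(4*m + 12) + 2*m + 6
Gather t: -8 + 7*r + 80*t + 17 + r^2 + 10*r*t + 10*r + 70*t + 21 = r^2 + 17*r + t*(10*r + 150) + 30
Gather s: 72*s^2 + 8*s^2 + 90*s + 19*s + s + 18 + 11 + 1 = 80*s^2 + 110*s + 30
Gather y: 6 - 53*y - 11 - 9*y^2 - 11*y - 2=-9*y^2 - 64*y - 7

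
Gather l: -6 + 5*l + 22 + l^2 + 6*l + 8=l^2 + 11*l + 24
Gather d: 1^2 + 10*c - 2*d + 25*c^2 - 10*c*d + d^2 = 25*c^2 + 10*c + d^2 + d*(-10*c - 2) + 1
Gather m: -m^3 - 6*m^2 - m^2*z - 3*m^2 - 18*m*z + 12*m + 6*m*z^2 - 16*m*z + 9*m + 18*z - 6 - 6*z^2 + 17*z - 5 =-m^3 + m^2*(-z - 9) + m*(6*z^2 - 34*z + 21) - 6*z^2 + 35*z - 11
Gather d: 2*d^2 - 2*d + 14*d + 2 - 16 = 2*d^2 + 12*d - 14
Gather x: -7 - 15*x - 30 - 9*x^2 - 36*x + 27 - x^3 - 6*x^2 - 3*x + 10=-x^3 - 15*x^2 - 54*x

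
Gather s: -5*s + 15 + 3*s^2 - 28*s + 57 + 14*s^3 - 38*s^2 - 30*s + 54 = 14*s^3 - 35*s^2 - 63*s + 126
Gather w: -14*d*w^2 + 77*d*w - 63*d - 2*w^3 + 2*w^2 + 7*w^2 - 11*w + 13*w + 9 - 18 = -63*d - 2*w^3 + w^2*(9 - 14*d) + w*(77*d + 2) - 9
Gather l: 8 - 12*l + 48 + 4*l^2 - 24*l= 4*l^2 - 36*l + 56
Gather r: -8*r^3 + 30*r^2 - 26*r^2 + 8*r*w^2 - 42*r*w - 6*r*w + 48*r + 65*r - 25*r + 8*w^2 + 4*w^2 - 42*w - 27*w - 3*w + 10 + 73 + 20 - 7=-8*r^3 + 4*r^2 + r*(8*w^2 - 48*w + 88) + 12*w^2 - 72*w + 96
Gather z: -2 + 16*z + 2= 16*z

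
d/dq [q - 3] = 1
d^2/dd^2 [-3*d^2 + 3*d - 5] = -6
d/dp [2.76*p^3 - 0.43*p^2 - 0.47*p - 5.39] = 8.28*p^2 - 0.86*p - 0.47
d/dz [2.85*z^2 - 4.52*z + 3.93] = 5.7*z - 4.52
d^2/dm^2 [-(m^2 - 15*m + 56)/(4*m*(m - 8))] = 7/(2*m^3)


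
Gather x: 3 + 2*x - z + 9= 2*x - z + 12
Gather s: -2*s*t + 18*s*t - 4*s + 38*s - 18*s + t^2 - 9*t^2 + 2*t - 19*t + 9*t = s*(16*t + 16) - 8*t^2 - 8*t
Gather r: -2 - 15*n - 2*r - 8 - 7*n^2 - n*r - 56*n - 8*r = -7*n^2 - 71*n + r*(-n - 10) - 10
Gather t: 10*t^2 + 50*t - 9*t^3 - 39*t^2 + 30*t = -9*t^3 - 29*t^2 + 80*t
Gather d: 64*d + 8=64*d + 8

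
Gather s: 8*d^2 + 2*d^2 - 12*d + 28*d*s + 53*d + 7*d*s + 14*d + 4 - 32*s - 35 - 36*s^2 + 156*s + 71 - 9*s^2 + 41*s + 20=10*d^2 + 55*d - 45*s^2 + s*(35*d + 165) + 60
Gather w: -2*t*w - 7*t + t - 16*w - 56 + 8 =-6*t + w*(-2*t - 16) - 48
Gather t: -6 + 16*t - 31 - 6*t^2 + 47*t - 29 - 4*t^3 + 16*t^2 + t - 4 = -4*t^3 + 10*t^2 + 64*t - 70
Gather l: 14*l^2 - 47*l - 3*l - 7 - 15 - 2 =14*l^2 - 50*l - 24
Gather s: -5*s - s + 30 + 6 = 36 - 6*s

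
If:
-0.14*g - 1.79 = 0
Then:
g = -12.79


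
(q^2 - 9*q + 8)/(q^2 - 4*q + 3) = (q - 8)/(q - 3)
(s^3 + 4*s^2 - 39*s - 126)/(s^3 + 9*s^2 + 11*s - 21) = (s - 6)/(s - 1)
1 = 1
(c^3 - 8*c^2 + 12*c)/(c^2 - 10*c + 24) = c*(c - 2)/(c - 4)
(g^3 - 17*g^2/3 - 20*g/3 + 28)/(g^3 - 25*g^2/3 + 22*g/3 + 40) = (3*g^2 + g - 14)/(3*g^2 - 7*g - 20)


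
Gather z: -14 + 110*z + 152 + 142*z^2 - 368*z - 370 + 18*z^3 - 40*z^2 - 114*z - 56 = 18*z^3 + 102*z^2 - 372*z - 288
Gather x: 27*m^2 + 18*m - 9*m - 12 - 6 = 27*m^2 + 9*m - 18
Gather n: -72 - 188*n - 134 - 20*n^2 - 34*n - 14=-20*n^2 - 222*n - 220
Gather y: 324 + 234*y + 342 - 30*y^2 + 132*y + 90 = -30*y^2 + 366*y + 756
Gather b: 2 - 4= -2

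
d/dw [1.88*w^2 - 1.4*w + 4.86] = 3.76*w - 1.4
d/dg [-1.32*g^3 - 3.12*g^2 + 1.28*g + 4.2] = -3.96*g^2 - 6.24*g + 1.28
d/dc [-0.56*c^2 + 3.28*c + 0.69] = 3.28 - 1.12*c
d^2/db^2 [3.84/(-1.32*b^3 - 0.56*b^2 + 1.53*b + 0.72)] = ((30.4128*b + 4.3008)*(1.32*b^3 + 0.56*b^2 - 1.53*b - 0.72) - 3.84*(3.96*b^2 + 1.12*b - 1.53)*(7.92*b^2 + 2.24*b - 3.06))/(1.32*b^3 + 0.56*b^2 - 1.53*b - 0.72)^3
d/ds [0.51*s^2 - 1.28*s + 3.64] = 1.02*s - 1.28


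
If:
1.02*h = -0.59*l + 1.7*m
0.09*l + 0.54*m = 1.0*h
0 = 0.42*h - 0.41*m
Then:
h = 0.00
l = 0.00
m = 0.00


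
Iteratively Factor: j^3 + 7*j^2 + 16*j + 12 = (j + 3)*(j^2 + 4*j + 4) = (j + 2)*(j + 3)*(j + 2)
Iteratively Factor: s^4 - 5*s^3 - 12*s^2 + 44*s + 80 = (s + 2)*(s^3 - 7*s^2 + 2*s + 40) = (s - 4)*(s + 2)*(s^2 - 3*s - 10) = (s - 5)*(s - 4)*(s + 2)*(s + 2)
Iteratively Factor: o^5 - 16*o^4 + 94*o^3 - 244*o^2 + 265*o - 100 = (o - 5)*(o^4 - 11*o^3 + 39*o^2 - 49*o + 20) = (o - 5)*(o - 4)*(o^3 - 7*o^2 + 11*o - 5) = (o - 5)*(o - 4)*(o - 1)*(o^2 - 6*o + 5) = (o - 5)*(o - 4)*(o - 1)^2*(o - 5)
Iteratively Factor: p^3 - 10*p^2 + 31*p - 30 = (p - 3)*(p^2 - 7*p + 10) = (p - 5)*(p - 3)*(p - 2)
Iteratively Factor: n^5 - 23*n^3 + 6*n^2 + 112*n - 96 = (n + 3)*(n^4 - 3*n^3 - 14*n^2 + 48*n - 32) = (n - 1)*(n + 3)*(n^3 - 2*n^2 - 16*n + 32) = (n - 1)*(n + 3)*(n + 4)*(n^2 - 6*n + 8) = (n - 4)*(n - 1)*(n + 3)*(n + 4)*(n - 2)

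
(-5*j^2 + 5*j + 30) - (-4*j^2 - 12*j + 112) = -j^2 + 17*j - 82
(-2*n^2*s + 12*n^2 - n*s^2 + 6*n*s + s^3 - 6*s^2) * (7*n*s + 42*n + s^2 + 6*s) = -14*n^3*s^2 + 504*n^3 - 9*n^2*s^3 + 324*n^2*s + 6*n*s^4 - 216*n*s^2 + s^5 - 36*s^3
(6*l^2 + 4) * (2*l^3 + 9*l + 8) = 12*l^5 + 62*l^3 + 48*l^2 + 36*l + 32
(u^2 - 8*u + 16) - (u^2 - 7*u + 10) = 6 - u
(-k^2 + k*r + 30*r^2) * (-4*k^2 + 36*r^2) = 4*k^4 - 4*k^3*r - 156*k^2*r^2 + 36*k*r^3 + 1080*r^4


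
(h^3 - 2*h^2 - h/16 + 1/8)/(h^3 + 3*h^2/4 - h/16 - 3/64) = 4*(h - 2)/(4*h + 3)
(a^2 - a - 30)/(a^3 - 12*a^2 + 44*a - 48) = (a + 5)/(a^2 - 6*a + 8)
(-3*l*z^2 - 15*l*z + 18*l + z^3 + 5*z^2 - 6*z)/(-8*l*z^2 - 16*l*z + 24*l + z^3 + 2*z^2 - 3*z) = (-3*l*z - 18*l + z^2 + 6*z)/(-8*l*z - 24*l + z^2 + 3*z)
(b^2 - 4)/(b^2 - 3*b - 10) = (b - 2)/(b - 5)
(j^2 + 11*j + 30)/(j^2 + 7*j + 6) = (j + 5)/(j + 1)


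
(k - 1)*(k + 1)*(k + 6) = k^3 + 6*k^2 - k - 6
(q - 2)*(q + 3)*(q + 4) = q^3 + 5*q^2 - 2*q - 24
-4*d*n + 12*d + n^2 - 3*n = (-4*d + n)*(n - 3)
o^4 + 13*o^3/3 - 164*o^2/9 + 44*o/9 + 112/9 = (o - 2)*(o - 4/3)*(o + 2/3)*(o + 7)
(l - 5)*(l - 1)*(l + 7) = l^3 + l^2 - 37*l + 35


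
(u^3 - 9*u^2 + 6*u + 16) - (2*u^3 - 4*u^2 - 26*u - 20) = -u^3 - 5*u^2 + 32*u + 36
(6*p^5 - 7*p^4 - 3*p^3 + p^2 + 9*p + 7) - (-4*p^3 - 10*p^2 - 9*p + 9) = 6*p^5 - 7*p^4 + p^3 + 11*p^2 + 18*p - 2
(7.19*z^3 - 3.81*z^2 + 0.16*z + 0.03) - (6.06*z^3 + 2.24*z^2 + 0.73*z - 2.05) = 1.13*z^3 - 6.05*z^2 - 0.57*z + 2.08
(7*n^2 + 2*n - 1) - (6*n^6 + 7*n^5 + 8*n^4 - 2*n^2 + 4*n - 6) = -6*n^6 - 7*n^5 - 8*n^4 + 9*n^2 - 2*n + 5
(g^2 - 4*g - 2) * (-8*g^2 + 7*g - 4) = -8*g^4 + 39*g^3 - 16*g^2 + 2*g + 8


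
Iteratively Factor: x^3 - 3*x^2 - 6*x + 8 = (x - 4)*(x^2 + x - 2) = (x - 4)*(x + 2)*(x - 1)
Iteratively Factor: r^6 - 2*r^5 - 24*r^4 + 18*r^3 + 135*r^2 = (r - 5)*(r^5 + 3*r^4 - 9*r^3 - 27*r^2) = (r - 5)*(r + 3)*(r^4 - 9*r^2) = r*(r - 5)*(r + 3)*(r^3 - 9*r) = r*(r - 5)*(r + 3)^2*(r^2 - 3*r) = r*(r - 5)*(r - 3)*(r + 3)^2*(r)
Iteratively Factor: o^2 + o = (o)*(o + 1)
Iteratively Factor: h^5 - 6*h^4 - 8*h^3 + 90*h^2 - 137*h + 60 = (h - 1)*(h^4 - 5*h^3 - 13*h^2 + 77*h - 60) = (h - 3)*(h - 1)*(h^3 - 2*h^2 - 19*h + 20) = (h - 3)*(h - 1)^2*(h^2 - h - 20) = (h - 5)*(h - 3)*(h - 1)^2*(h + 4)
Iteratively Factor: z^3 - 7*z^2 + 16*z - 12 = (z - 2)*(z^2 - 5*z + 6) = (z - 2)^2*(z - 3)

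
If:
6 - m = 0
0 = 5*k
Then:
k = 0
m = 6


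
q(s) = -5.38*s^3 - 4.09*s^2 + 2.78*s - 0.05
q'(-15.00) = -3506.02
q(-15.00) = 17195.50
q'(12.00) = -2419.54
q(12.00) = -9852.29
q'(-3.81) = -200.34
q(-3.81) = 227.54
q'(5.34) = -501.14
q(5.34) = -921.06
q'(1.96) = -75.26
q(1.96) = -50.82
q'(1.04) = -23.18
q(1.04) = -7.63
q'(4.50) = -360.86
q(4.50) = -560.62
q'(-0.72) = 0.30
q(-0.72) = -2.16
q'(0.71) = -11.16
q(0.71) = -2.06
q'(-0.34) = 3.70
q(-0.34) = -1.26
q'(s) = -16.14*s^2 - 8.18*s + 2.78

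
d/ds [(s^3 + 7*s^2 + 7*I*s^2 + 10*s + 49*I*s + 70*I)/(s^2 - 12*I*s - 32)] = (s^4 - 24*I*s^3 - s^2*(22 + 133*I) - 28*s*(16 + 21*I) - 1160 - 1568*I)/(s^4 - 24*I*s^3 - 208*s^2 + 768*I*s + 1024)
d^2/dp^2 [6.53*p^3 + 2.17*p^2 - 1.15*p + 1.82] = 39.18*p + 4.34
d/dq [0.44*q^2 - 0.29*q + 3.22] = 0.88*q - 0.29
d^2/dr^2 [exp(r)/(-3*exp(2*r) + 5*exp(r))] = (-9*exp(r) - 15)*exp(r)/(27*exp(3*r) - 135*exp(2*r) + 225*exp(r) - 125)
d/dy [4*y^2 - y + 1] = 8*y - 1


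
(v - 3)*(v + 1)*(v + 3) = v^3 + v^2 - 9*v - 9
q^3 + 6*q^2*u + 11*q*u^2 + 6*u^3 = (q + u)*(q + 2*u)*(q + 3*u)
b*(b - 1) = b^2 - b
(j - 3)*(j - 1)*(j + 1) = j^3 - 3*j^2 - j + 3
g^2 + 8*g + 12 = (g + 2)*(g + 6)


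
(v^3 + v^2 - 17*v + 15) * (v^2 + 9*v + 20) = v^5 + 10*v^4 + 12*v^3 - 118*v^2 - 205*v + 300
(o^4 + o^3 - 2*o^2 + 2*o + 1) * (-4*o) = -4*o^5 - 4*o^4 + 8*o^3 - 8*o^2 - 4*o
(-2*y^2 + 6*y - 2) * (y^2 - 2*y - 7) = -2*y^4 + 10*y^3 - 38*y + 14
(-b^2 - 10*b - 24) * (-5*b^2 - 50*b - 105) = 5*b^4 + 100*b^3 + 725*b^2 + 2250*b + 2520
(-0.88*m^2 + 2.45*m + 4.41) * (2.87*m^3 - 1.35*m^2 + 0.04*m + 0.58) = -2.5256*m^5 + 8.2195*m^4 + 9.314*m^3 - 6.3659*m^2 + 1.5974*m + 2.5578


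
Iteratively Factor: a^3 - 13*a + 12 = (a + 4)*(a^2 - 4*a + 3) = (a - 3)*(a + 4)*(a - 1)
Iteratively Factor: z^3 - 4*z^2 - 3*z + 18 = (z - 3)*(z^2 - z - 6) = (z - 3)*(z + 2)*(z - 3)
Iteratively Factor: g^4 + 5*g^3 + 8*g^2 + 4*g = (g + 2)*(g^3 + 3*g^2 + 2*g) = (g + 1)*(g + 2)*(g^2 + 2*g) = (g + 1)*(g + 2)^2*(g)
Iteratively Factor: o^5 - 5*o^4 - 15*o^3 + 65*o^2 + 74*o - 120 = (o - 4)*(o^4 - o^3 - 19*o^2 - 11*o + 30) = (o - 4)*(o - 1)*(o^3 - 19*o - 30) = (o - 5)*(o - 4)*(o - 1)*(o^2 + 5*o + 6) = (o - 5)*(o - 4)*(o - 1)*(o + 3)*(o + 2)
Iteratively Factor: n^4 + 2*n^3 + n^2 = (n + 1)*(n^3 + n^2) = (n + 1)^2*(n^2) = n*(n + 1)^2*(n)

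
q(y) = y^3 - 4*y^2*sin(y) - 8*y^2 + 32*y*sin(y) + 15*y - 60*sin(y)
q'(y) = -4*y^2*cos(y) + 3*y^2 - 8*y*sin(y) + 32*y*cos(y) - 16*y + 32*sin(y) - 60*cos(y) + 15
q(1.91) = -6.27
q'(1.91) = 15.63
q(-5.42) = -742.22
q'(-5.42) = 18.99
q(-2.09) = 49.90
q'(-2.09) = 90.87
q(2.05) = -4.20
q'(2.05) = 13.82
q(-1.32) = 69.75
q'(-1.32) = -26.98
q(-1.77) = 69.46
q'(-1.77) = 33.03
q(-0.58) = 32.20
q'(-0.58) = -61.63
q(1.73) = -9.22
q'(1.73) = 16.86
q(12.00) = 891.22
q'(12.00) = 76.69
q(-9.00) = -1235.06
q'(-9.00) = 971.42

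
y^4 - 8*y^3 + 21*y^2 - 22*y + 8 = (y - 4)*(y - 2)*(y - 1)^2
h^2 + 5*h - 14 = (h - 2)*(h + 7)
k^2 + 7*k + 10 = (k + 2)*(k + 5)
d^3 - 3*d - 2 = (d - 2)*(d + 1)^2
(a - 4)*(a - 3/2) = a^2 - 11*a/2 + 6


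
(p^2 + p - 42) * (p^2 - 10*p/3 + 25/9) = p^4 - 7*p^3/3 - 383*p^2/9 + 1285*p/9 - 350/3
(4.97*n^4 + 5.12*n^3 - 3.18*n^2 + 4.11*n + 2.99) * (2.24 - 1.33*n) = -6.6101*n^5 + 4.3232*n^4 + 15.6982*n^3 - 12.5895*n^2 + 5.2297*n + 6.6976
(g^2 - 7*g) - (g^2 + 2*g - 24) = 24 - 9*g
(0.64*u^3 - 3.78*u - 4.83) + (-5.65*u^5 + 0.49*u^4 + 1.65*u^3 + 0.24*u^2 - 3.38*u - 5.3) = -5.65*u^5 + 0.49*u^4 + 2.29*u^3 + 0.24*u^2 - 7.16*u - 10.13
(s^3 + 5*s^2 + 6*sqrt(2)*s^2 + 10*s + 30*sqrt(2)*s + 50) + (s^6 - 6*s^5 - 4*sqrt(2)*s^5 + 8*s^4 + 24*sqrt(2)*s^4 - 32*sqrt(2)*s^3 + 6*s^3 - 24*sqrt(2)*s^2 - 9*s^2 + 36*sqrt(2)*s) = s^6 - 6*s^5 - 4*sqrt(2)*s^5 + 8*s^4 + 24*sqrt(2)*s^4 - 32*sqrt(2)*s^3 + 7*s^3 - 18*sqrt(2)*s^2 - 4*s^2 + 10*s + 66*sqrt(2)*s + 50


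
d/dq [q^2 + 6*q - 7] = 2*q + 6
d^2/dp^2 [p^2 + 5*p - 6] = 2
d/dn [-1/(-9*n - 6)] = -1/(3*n + 2)^2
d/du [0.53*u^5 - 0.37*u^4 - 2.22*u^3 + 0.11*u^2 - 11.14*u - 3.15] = 2.65*u^4 - 1.48*u^3 - 6.66*u^2 + 0.22*u - 11.14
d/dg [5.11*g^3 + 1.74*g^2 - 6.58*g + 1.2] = 15.33*g^2 + 3.48*g - 6.58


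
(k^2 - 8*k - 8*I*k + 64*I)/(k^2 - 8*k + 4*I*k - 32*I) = (k - 8*I)/(k + 4*I)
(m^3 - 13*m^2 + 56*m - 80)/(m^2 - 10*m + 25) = (m^2 - 8*m + 16)/(m - 5)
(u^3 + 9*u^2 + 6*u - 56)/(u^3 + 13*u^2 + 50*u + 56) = (u - 2)/(u + 2)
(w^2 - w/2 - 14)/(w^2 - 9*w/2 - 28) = (w - 4)/(w - 8)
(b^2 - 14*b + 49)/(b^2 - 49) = (b - 7)/(b + 7)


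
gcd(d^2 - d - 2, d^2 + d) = d + 1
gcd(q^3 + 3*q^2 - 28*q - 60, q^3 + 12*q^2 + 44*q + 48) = q^2 + 8*q + 12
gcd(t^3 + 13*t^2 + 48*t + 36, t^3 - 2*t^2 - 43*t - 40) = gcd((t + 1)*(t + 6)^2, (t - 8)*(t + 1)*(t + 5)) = t + 1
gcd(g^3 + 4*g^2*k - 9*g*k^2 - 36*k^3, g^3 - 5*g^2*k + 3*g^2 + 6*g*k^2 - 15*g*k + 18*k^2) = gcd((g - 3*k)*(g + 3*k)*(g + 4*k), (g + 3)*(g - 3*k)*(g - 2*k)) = g - 3*k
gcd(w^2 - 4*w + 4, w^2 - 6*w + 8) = w - 2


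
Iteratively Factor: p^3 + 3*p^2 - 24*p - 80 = (p - 5)*(p^2 + 8*p + 16) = (p - 5)*(p + 4)*(p + 4)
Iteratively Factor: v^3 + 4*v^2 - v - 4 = (v + 4)*(v^2 - 1) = (v + 1)*(v + 4)*(v - 1)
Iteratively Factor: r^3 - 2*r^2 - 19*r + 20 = (r - 5)*(r^2 + 3*r - 4) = (r - 5)*(r + 4)*(r - 1)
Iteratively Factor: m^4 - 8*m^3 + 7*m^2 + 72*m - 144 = (m - 4)*(m^3 - 4*m^2 - 9*m + 36) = (m - 4)*(m + 3)*(m^2 - 7*m + 12) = (m - 4)*(m - 3)*(m + 3)*(m - 4)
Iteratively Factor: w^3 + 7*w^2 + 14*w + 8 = (w + 1)*(w^2 + 6*w + 8) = (w + 1)*(w + 4)*(w + 2)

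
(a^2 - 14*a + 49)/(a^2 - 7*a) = (a - 7)/a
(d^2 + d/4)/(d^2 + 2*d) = (d + 1/4)/(d + 2)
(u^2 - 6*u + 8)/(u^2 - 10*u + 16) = (u - 4)/(u - 8)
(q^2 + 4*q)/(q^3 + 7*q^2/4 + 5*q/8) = 8*(q + 4)/(8*q^2 + 14*q + 5)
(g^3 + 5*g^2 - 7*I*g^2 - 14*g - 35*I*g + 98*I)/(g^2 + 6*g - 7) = (g^2 - g*(2 + 7*I) + 14*I)/(g - 1)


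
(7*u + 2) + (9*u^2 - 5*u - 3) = 9*u^2 + 2*u - 1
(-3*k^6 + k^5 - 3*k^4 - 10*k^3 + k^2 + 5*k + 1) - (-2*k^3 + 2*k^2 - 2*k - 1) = -3*k^6 + k^5 - 3*k^4 - 8*k^3 - k^2 + 7*k + 2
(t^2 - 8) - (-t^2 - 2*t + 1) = 2*t^2 + 2*t - 9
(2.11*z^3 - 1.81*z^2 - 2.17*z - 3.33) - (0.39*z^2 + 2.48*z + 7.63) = 2.11*z^3 - 2.2*z^2 - 4.65*z - 10.96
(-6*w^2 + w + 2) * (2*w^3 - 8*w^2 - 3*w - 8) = -12*w^5 + 50*w^4 + 14*w^3 + 29*w^2 - 14*w - 16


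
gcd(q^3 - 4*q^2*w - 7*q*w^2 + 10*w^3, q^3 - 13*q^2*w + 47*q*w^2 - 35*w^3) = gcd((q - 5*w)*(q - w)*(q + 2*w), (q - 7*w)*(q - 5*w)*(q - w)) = q^2 - 6*q*w + 5*w^2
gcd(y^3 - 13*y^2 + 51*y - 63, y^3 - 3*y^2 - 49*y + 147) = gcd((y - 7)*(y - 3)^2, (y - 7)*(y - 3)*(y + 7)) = y^2 - 10*y + 21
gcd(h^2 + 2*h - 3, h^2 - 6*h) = 1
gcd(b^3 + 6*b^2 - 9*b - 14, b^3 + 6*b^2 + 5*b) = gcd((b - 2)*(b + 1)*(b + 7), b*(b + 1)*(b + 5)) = b + 1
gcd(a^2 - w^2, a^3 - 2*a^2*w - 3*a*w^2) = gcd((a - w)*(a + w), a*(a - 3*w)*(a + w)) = a + w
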